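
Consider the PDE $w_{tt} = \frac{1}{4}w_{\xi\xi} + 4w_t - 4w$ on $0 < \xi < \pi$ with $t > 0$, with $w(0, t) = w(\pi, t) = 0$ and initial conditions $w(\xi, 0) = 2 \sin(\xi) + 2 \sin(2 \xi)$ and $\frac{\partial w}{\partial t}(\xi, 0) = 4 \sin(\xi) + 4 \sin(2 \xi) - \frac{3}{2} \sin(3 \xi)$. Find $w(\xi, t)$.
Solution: Substitute $w = e^{2t}u$.
Then $w_t = e^{2t}(u_t + 2u)$, $w_{tt} = e^{2t}(u_{tt} + 4u_t + 4u)$, $w_{\xi\xi} = e^{2t}u_{\xi\xi}$; substituting and dividing by $e^{2t}$, the lower-order terms cancel: $u_{tt} = \frac{1}{4}u_{\xi\xi}$ (standard wave equation).
Data for $u$: $u(\xi,0) = w(\xi,0) = 2 \sin(\xi) + 2 \sin(2 \xi)$; $u_t(\xi,0) = w_t(\xi,0) - 2w(\xi,0) = -\frac{3}{2} \sin(3 \xi)$. The boundary conditions carry over: $u(0,t) = u(\pi,t) = 0$.
Separating variables: $u = \sum [A_n \cos(\omega_n t) + B_n \sin(\omega_n t)] \sin(n\xi)$, $\omega_n = n/2$. From ICs ($B_n$ = velocity coefficient / $\omega_n$): $A_1=2, A_2=2, B_3=-1$.
So $u(\xi,t) = - \sin(3 t/2) \sin(3 \xi) + 2 \sin(\xi) \cos(t/2) + 2 \sin(2 \xi) \cos(t)$, and $w(\xi,t) = e^{2t}u(\xi,t)$.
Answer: $w(\xi, t) = 2 e^{2 t} \sin(\xi) \cos(t/2) + 2 e^{2 t} \sin(2 \xi) \cos(t) -  e^{2 t} \sin(3 \xi) \sin(3 t/2)$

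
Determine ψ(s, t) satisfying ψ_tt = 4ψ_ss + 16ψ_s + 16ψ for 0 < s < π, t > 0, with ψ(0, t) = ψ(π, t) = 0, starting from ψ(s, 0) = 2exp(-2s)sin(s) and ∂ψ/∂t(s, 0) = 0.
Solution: Substitute ψ = exp(-2s)u, i.e. u = exp(2s)ψ.
By the product rule, ψ_s = exp(-2s)(u_s - 2u), ψ_ss = exp(-2s)(u_ss - 4u_s + 4u), ψ_tt = exp(-2s)u_tt.
Substituting into the PDE and dividing by exp(-2s): u_tt = 4(u_ss - 4u_s + 4u) + 16(u_s - 2u) + 16u.
The lower-order terms cancel, leaving the standard wave equation u_tt = 4u_ss.
Initial data for u: u(s,0) = exp(2s)ψ(s,0) = 2sin(s); u_t(s,0) = exp(2s)ψ_t(s,0) = 0. The boundary conditions carry over: u(0,t) = u(π,t) = 0.
Solve for u:
  Using separation of variables u = X(s)T(t):
  Eigenfunctions: sin(ns), n = 1, 2, 3, ...
  General solution: u(s, t) = Σ [A_n cos(2n t) + B_n sin(2n t)] sin(ns)
  From u(s,0) = 2sin(s): A_1=2. From u_t(s,0) = 0: all B_n = 0.
Hence u(s,t) = 2sin(s)cos(2t).
Transform back: ψ(s,t) = exp(-2s)u(s,t).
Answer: ψ(s, t) = 2exp(-2s)sin(s)cos(2t)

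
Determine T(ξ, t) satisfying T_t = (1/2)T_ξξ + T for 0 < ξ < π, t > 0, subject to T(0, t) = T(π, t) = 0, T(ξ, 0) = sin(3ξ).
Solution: Substitute T = exp(t)u, i.e. u = exp(-t)T.
By the product rule, T_t = exp(t)(u_t + u), T_ξξ = exp(t)u_ξξ.
Substituting into the PDE and dividing by exp(t): u_t + u = (1/2)u_ξξ + u.
The lower-order terms cancel, leaving the standard heat equation u_t = (1/2)u_ξξ.
Initial data for u: u(ξ,0) = T(ξ,0) = sin(3ξ). The boundary conditions carry over: u(0,t) = u(π,t) = 0.
Solve for u:
  Using separation of variables u = X(ξ)G(t):
  Eigenfunctions: sin(nξ), n = 1, 2, 3, ...
  General solution: u(ξ, t) = Σ c_n sin(nξ) exp(-n² t/2)
  Matching u(ξ,0) = sin(3ξ) term by term: c_3=1.
Hence u(ξ,t) = exp(-9t/2)sin(3ξ).
Transform back: T(ξ,t) = exp(t)u(ξ,t).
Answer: T(ξ, t) = exp(-7t/2)sin(3ξ)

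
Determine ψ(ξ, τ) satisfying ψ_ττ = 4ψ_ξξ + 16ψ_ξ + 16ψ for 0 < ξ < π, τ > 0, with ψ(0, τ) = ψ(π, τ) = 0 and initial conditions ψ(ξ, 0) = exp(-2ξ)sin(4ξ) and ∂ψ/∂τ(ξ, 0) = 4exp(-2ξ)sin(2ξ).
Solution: Substitute ψ = exp(-2ξ)u, i.e. u = exp(2ξ)ψ.
By the product rule, ψ_ξ = exp(-2ξ)(u_ξ - 2u), ψ_ξξ = exp(-2ξ)(u_ξξ - 4u_ξ + 4u), ψ_ττ = exp(-2ξ)u_ττ.
Substituting into the PDE and dividing by exp(-2ξ): u_ττ = 4(u_ξξ - 4u_ξ + 4u) + 16(u_ξ - 2u) + 16u.
The lower-order terms cancel, leaving the standard wave equation u_ττ = 4u_ξξ.
Initial data for u: u(ξ,0) = exp(2ξ)ψ(ξ,0) = sin(4ξ); u_τ(ξ,0) = exp(2ξ)ψ_τ(ξ,0) = 4sin(2ξ). The boundary conditions carry over: u(0,τ) = u(π,τ) = 0.
Solve for u:
  Using separation of variables u = X(ξ)T(τ):
  Eigenfunctions: sin(nξ), n = 1, 2, 3, ...
  General solution: u(ξ, τ) = Σ [A_n cos(2n τ) + B_n sin(2n τ)] sin(nξ)
  From u(ξ,0) = sin(4ξ): A_4=1. From u_τ(ξ,0) = 4sin(2ξ), using u_τ(ξ,0) = Σ ω_n B_n sin(nξ) with ω_n = 2n: B_2 = 4/4 = 1.
Hence u(ξ,τ) = sin(2ξ)sin(4τ) + sin(4ξ)cos(8τ).
Transform back: ψ(ξ,τ) = exp(-2ξ)u(ξ,τ).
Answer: ψ(ξ, τ) = exp(-2ξ)sin(2ξ)sin(4τ) + exp(-2ξ)sin(4ξ)cos(8τ)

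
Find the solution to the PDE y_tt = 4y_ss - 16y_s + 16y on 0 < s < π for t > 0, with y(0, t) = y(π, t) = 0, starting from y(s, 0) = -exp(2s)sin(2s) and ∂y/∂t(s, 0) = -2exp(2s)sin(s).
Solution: Substitute y = exp(2s)u.
Then y_s = exp(2s)(u_s + 2u), y_ss = exp(2s)(u_ss + 4u_s + 4u), y_tt = exp(2s)u_tt; substituting and dividing by exp(2s), the lower-order terms cancel: u_tt = 4u_ss (standard wave equation).
Data for u: u(s,0) = exp(-2s)y(s,0) = -sin(2s); u_t(s,0) = exp(-2s)y_t(s,0) = -2sin(s). The boundary conditions carry over: u(0,t) = u(π,t) = 0.
Separating variables: u = Σ [A_n cos(ω_n t) + B_n sin(ω_n t)] sin(ns), ω_n = 2n. From ICs (B_n = velocity coefficient / ω_n): A_2=-1, B_1=-1.
So u(s,t) = -sin(s)sin(2t) - sin(2s)cos(4t), and y(s,t) = exp(2s)u(s,t).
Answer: y(s, t) = -exp(2s)sin(s)sin(2t) - exp(2s)sin(2s)cos(4t)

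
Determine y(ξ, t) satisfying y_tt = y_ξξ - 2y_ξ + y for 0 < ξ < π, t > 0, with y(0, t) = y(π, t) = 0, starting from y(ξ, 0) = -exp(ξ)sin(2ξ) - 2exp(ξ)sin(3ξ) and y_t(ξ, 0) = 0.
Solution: Substitute y = exp(ξ)u.
Then y_ξ = exp(ξ)(u_ξ + u), y_ξξ = exp(ξ)(u_ξξ + 2u_ξ + u), y_tt = exp(ξ)u_tt; substituting and dividing by exp(ξ), the lower-order terms cancel: u_tt = u_ξξ (standard wave equation).
Data for u: u(ξ,0) = exp(-ξ)y(ξ,0) = -sin(2ξ) - 2sin(3ξ); u_t(ξ,0) = exp(-ξ)y_t(ξ,0) = 0. The boundary conditions carry over: u(0,t) = u(π,t) = 0.
Separating variables: u = Σ [A_n cos(ω_n t) + B_n sin(ω_n t)] sin(nξ), ω_n = n. From ICs: A_2=-1, A_3=-2.
So u(ξ,t) = -sin(2ξ)cos(2t) - 2sin(3ξ)cos(3t), and y(ξ,t) = exp(ξ)u(ξ,t).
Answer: y(ξ, t) = -exp(ξ)sin(2ξ)cos(2t) - 2exp(ξ)sin(3ξ)cos(3t)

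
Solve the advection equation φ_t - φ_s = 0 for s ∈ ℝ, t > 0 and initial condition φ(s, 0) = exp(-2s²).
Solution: By method of characteristics (waves move left with speed 1):
Along characteristics s + t = const, φ is constant, so φ(s,t) = f(s + t) with f = φ(·, 0).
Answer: φ(s, t) = exp(-2(s + t)²)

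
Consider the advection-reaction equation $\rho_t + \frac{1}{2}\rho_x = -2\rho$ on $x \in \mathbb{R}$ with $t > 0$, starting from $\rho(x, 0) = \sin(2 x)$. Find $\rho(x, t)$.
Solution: Substitute $\rho = e^{-2t}u$.
Then $\rho_t = e^{-2t}(u_t - 2u)$, $\rho_x = e^{-2t}u_x$; substituting and dividing by $e^{-2t}$, the lower-order terms cancel: $u_t + \frac{1}{2}u_x = 0$ (standard advection equation).
Data for $u$: $u(x,0) = \rho(x,0) = \sin(2 x)$.
By characteristics ($dx/dt = 1/2$), $u(x,t) = f(x - \frac{1}{2}t)$ with $f = u( \cdot , 0)$.
So $u(x,t) = - \sin(t - 2 x)$, and $\rho(x,t) = e^{-2t}u(x,t)$.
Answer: $\rho(x, t) = - e^{-2 t} \sin(t - 2 x)$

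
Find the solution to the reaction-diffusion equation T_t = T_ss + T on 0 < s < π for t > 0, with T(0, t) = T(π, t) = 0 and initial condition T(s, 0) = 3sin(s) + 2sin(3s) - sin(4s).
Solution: Substitute T = exp(t)u.
Then T_t = exp(t)(u_t + u), T_ss = exp(t)u_ss; substituting and dividing by exp(t), the lower-order terms cancel: u_t = u_ss (standard heat equation).
Data for u: u(s,0) = T(s,0) = 3sin(s) + 2sin(3s) - sin(4s). The boundary conditions carry over: u(0,t) = u(π,t) = 0.
Separating variables: u = Σ c_n exp(-n²t) sin(ns). From u(s,0) = 3sin(s) + 2sin(3s) - sin(4s): c_1=3, c_3=2, c_4=-1.
So u(s,t) = 3exp(-t)sin(s) + 2exp(-9t)sin(3s) - exp(-16t)sin(4s), and T(s,t) = exp(t)u(s,t).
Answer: T(s, t) = 3sin(s) + 2exp(-8t)sin(3s) - exp(-15t)sin(4s)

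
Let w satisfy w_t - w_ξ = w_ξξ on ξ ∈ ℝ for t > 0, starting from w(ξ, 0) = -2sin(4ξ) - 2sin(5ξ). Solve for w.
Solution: Moving frame: η = ξ + t, σ = t, w = u(η,σ), so w_t = u_σ + u_η and w_ξξ = u_ηη.
Hence w_t - w_ξ = u_σ and the PDE becomes the heat equation u_σ = u_ηη on η ∈ ℝ.
Initial data: u(η,0) = w(η,0) = -2sin(4η) - 2sin(5η). Each mode sin(nη) decays as exp(-n²σ) on ℝ, so u(η,σ) = Σ c_n exp(-n²σ) sin(nη) with c_4=-2, c_5=-2: u(η,σ) = -2exp(-16σ)sin(4η) - 2exp(-25σ)sin(5η).
Substituting back: w(ξ,t) = u(ξ + t, t).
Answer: w(ξ, t) = -2exp(-16t)sin(4t + 4ξ) - 2exp(-25t)sin(5t + 5ξ)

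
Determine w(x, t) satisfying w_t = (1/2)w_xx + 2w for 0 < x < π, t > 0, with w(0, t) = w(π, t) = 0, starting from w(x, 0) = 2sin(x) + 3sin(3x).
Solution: Substitute w = exp(2t)u.
Then w_t = exp(2t)(u_t + 2u), w_xx = exp(2t)u_xx; substituting and dividing by exp(2t), the lower-order terms cancel: u_t = (1/2)u_xx (standard heat equation).
Data for u: u(x,0) = w(x,0) = 2sin(x) + 3sin(3x). The boundary conditions carry over: u(0,t) = u(π,t) = 0.
Separating variables: u = Σ c_n exp(-n²t/2) sin(nx). From u(x,0) = 2sin(x) + 3sin(3x): c_1=2, c_3=3.
So u(x,t) = 2exp(-t/2)sin(x) + 3exp(-9t/2)sin(3x), and w(x,t) = exp(2t)u(x,t).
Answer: w(x, t) = 2exp(3t/2)sin(x) + 3exp(-5t/2)sin(3x)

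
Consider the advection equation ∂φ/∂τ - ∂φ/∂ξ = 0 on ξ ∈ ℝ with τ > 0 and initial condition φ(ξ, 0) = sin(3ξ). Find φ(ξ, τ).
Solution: By method of characteristics (waves move left with speed 1):
Along characteristics ξ + τ = const, φ is constant, so φ(ξ,τ) = f(ξ + τ) with f = φ(·, 0).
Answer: φ(ξ, τ) = sin(3ξ + 3τ)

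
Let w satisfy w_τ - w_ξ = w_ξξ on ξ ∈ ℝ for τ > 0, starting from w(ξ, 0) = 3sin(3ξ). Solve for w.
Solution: Moving frame: η = ξ + τ, σ = τ, w = u(η,σ), so w_τ = u_σ + u_η and w_ξξ = u_ηη.
Hence w_τ - w_ξ = u_σ and the PDE becomes the heat equation u_σ = u_ηη on η ∈ ℝ.
Initial data: u(η,0) = w(η,0) = 3sin(3η). Each mode sin(nη) decays as exp(-n²σ) on ℝ, so u(η,σ) = Σ c_n exp(-n²σ) sin(nη) with c_3=3: u(η,σ) = 3exp(-9σ)sin(3η).
Substituting back: w(ξ,τ) = u(ξ + τ, τ).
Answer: w(ξ, τ) = 3exp(-9τ)sin(3ξ + 3τ)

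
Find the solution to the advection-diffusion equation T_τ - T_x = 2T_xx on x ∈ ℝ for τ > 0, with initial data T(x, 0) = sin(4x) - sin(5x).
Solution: Change to a moving frame: let η = x + τ, σ = τ and write T(x,τ) = u(η,σ).
By the chain rule T_τ = u_σ + u_η, T_x = u_η, T_xx = u_ηη.
Then T_τ - T_x = u_σ: the advection term cancels and the PDE becomes the heat equation u_σ = 2u_ηη on η ∈ ℝ.
Initial data: u(η,0) = T(η,0) = sin(4η) - sin(5η).
On η ∈ ℝ each mode satisfies (sin(nη))″ = -n² sin(nη), so exp(-2n²σ) sin(nη) solves the heat equation; by superposition u(η,σ) = Σ c_n exp(-2n²σ) sin(nη).
Reading off the coefficients: c_4=1, c_5=-1, so u(η,σ) = exp(-32σ)sin(4η) - exp(-50σ)sin(5η).
Substituting back η = x + τ, σ = τ: T(x,τ) = u(x + τ, τ).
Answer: T(x, τ) = exp(-32τ)sin(4x + 4τ) - exp(-50τ)sin(5x + 5τ)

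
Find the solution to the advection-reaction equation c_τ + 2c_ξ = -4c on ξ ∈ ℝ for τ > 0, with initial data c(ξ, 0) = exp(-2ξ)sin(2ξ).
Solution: Substitute c = exp(-2ξ)u.
Then c_ξ = exp(-2ξ)(u_ξ - 2u), c_τ = exp(-2ξ)u_τ; substituting and dividing by exp(-2ξ), the lower-order terms cancel: u_τ + 2u_ξ = 0 (standard advection equation).
Data for u: u(ξ,0) = exp(2ξ)c(ξ,0) = sin(2ξ).
By characteristics (dξ/dτ = 2), u(ξ,τ) = f(ξ - 2τ) with f = u(·, 0).
So u(ξ,τ) = sin(2ξ - 4τ), and c(ξ,τ) = exp(-2ξ)u(ξ,τ).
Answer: c(ξ, τ) = exp(-2ξ)sin(2ξ - 4τ)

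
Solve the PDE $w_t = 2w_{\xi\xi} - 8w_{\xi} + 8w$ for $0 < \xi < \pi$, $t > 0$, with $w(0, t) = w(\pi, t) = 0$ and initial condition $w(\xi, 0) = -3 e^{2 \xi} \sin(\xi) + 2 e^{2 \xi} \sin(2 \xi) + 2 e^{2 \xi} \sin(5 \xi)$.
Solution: Substitute $w = e^{2\xi}u$.
Then $w_{\xi} = e^{2\xi}(u_{\xi} + 2u)$, $w_{\xi\xi} = e^{2\xi}(u_{\xi\xi} + 4u_{\xi} + 4u)$, $w_t = e^{2\xi}u_t$; substituting and dividing by $e^{2\xi}$, the lower-order terms cancel: $u_t = 2u_{\xi\xi}$ (standard heat equation).
Data for $u$: $u(\xi,0) = e^{-2\xi}w(\xi,0) = -3 \sin(\xi) + 2 \sin(2 \xi) + 2 \sin(5 \xi)$. The boundary conditions carry over: $u(0,t) = u(\pi,t) = 0$.
Separating variables: $u = \sum c_n e^{-2n^2t} \sin(n\xi)$. From $u(\xi,0) = -3 \sin(\xi) + 2 \sin(2 \xi) + 2 \sin(5 \xi)$: $c_1=-3, c_2=2, c_5=2$.
So $u(\xi,t) = -3 e^{-2 t} \sin(\xi) + 2 e^{-8 t} \sin(2 \xi) + 2 e^{-50 t} \sin(5 \xi)$, and $w(\xi,t) = e^{2\xi}u(\xi,t)$.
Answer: $w(\xi, t) = -3 e^{2 \xi} e^{-2 t} \sin(\xi) + 2 e^{2 \xi} e^{-8 t} \sin(2 \xi) + 2 e^{2 \xi} e^{-50 t} \sin(5 \xi)$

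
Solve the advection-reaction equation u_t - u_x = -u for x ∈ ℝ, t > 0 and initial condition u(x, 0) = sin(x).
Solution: Substitute u = exp(-t)w.
Then u_t = exp(-t)(w_t - w), u_x = exp(-t)w_x; substituting and dividing by exp(-t), the lower-order terms cancel: w_t - w_x = 0 (standard advection equation).
Data for w: w(x,0) = u(x,0) = sin(x).
By characteristics (dx/dt = -1), w(x,t) = f(x + t) with f = w(·, 0).
So w(x,t) = sin(t + x), and u(x,t) = exp(-t)w(x,t).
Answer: u(x, t) = exp(-t)sin(t + x)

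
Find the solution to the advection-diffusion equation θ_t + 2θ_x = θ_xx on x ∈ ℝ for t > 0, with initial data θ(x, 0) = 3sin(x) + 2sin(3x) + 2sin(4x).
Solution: Change to a moving frame: let η = x - 2t, σ = t and write θ(x,t) = u(η,σ).
By the chain rule θ_t = u_σ - 2u_η, θ_x = u_η, θ_xx = u_ηη.
Then θ_t + 2θ_x = u_σ: the advection term cancels and the PDE becomes the heat equation u_σ = u_ηη on η ∈ ℝ.
Initial data: u(η,0) = θ(η,0) = 3sin(η) + 2sin(3η) + 2sin(4η).
On η ∈ ℝ each mode satisfies (sin(nη))″ = -n² sin(nη), so exp(-n²σ) sin(nη) solves the heat equation; by superposition u(η,σ) = Σ c_n exp(-n²σ) sin(nη).
Reading off the coefficients: c_1=3, c_3=2, c_4=2, so u(η,σ) = 3exp(-σ)sin(η) + 2exp(-9σ)sin(3η) + 2exp(-16σ)sin(4η).
Substituting back η = x - 2t, σ = t: θ(x,t) = u(x - 2t, t).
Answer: θ(x, t) = -3exp(-t)sin(2t - x) - 2exp(-9t)sin(6t - 3x) - 2exp(-16t)sin(8t - 4x)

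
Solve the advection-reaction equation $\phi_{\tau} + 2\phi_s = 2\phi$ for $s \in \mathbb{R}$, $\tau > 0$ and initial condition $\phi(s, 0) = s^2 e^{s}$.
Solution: Substitute $\phi = e^{s}u$, i.e. $u = e^{-s}\phi$.
By the product rule, $\phi_s = e^{s}(u_s + u)$, $\phi_{\tau} = e^{s}u_{\tau}$.
Substituting into the PDE and dividing by $e^{s}$: $u_{\tau} + 2(u_s + u) = 2u$.
The lower-order terms cancel, leaving the standard advection equation $u_{\tau} + 2u_s = 0$.
Initial data for $u$: $u(s,0) = e^{-s}\phi(s,0) = s^2$.
Solve for $u$:
  By method of characteristics (waves move right with speed 2):
  Along characteristics $s - 2\tau =$ const, $u$ is constant, so $u(s,\tau) = f(s - 2\tau)$ with $f = u( \cdot , 0)$.
Hence $u(s,\tau) = s^2 - 4 s \tau + 4 \tau^2$.
Transform back: $\phi(s,\tau) = e^{s}u(s,\tau)$.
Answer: $\phi(s, \tau) = 4 \tau^2 e^{s} - 4 \tau s e^{s} + s^2 e^{s}$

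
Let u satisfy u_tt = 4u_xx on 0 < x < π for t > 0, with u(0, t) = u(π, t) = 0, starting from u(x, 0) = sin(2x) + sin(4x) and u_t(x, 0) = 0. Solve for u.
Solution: Using separation of variables u = X(x)T(t):
Eigenfunctions: sin(nx), n = 1, 2, 3, ...
General solution: u(x, t) = Σ [A_n cos(2n t) + B_n sin(2n t)] sin(nx)
From u(x,0) = sin(2x) + sin(4x): A_2=1, A_4=1. From u_t(x,0) = 0: all B_n = 0.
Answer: u(x, t) = sin(2x)cos(4t) + sin(4x)cos(8t)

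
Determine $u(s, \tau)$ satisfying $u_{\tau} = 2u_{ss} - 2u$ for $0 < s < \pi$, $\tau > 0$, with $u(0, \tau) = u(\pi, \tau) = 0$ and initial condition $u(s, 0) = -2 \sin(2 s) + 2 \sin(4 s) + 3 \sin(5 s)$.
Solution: Substitute $u = e^{-2\tau}w$.
Then $u_{\tau} = e^{-2\tau}(w_{\tau} - 2w)$, $u_{ss} = e^{-2\tau}w_{ss}$; substituting and dividing by $e^{-2\tau}$, the lower-order terms cancel: $w_{\tau} = 2w_{ss}$ (standard heat equation).
Data for $w$: $w(s,0) = u(s,0) = -2 \sin(2 s) + 2 \sin(4 s) + 3 \sin(5 s)$. The boundary conditions carry over: $w(0,\tau) = w(\pi,\tau) = 0$.
Separating variables: $w = \sum c_n e^{-2n^2\tau} \sin(ns)$. From $w(s,0) = -2 \sin(2 s) + 2 \sin(4 s) + 3 \sin(5 s)$: $c_2=-2, c_4=2, c_5=3$.
So $w(s,\tau) = -2 e^{-8 \tau} \sin(2 s) + 2 e^{-32 \tau} \sin(4 s) + 3 e^{-50 \tau} \sin(5 s)$, and $u(s,\tau) = e^{-2\tau}w(s,\tau)$.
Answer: $u(s, \tau) = -2 e^{-10 \tau} \sin(2 s) + 2 e^{-34 \tau} \sin(4 s) + 3 e^{-52 \tau} \sin(5 s)$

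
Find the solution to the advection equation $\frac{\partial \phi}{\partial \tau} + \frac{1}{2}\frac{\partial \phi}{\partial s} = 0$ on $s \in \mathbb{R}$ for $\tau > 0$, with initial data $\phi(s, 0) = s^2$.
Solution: By characteristics ($ds/d\tau = 1/2$), $\phi(s,\tau) = f(s - \frac{1}{2}\tau)$ with $f = \phi( \cdot , 0)$.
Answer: $\phi(s, \tau) = \frac{1}{4} \tau^2 -  \tau s + s^2$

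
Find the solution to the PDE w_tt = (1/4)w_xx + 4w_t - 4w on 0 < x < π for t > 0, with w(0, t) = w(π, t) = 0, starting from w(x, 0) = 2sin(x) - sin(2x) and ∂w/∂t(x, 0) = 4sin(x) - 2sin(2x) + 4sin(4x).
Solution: Substitute w = exp(2t)u.
Then w_t = exp(2t)(u_t + 2u), w_tt = exp(2t)(u_tt + 4u_t + 4u), w_xx = exp(2t)u_xx; substituting and dividing by exp(2t), the lower-order terms cancel: u_tt = (1/4)u_xx (standard wave equation).
Data for u: u(x,0) = w(x,0) = 2sin(x) - sin(2x); u_t(x,0) = w_t(x,0) - 2w(x,0) = 4sin(4x). The boundary conditions carry over: u(0,t) = u(π,t) = 0.
Separating variables: u = Σ [A_n cos(ω_n t) + B_n sin(ω_n t)] sin(nx), ω_n = n/2. From ICs (B_n = velocity coefficient / ω_n): A_1=2, A_2=-1, B_4=2.
So u(x,t) = 2sin(2t)sin(4x) + 2sin(x)cos(t/2) - sin(2x)cos(t), and w(x,t) = exp(2t)u(x,t).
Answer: w(x, t) = 2exp(2t)sin(2t)sin(4x) + 2exp(2t)sin(x)cos(t/2) - exp(2t)sin(2x)cos(t)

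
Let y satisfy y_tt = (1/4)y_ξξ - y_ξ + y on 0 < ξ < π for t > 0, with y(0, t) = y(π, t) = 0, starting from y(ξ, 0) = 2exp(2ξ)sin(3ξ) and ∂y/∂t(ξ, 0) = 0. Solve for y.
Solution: Substitute y = exp(2ξ)u, i.e. u = exp(-2ξ)y.
By the product rule, y_ξ = exp(2ξ)(u_ξ + 2u), y_ξξ = exp(2ξ)(u_ξξ + 4u_ξ + 4u), y_tt = exp(2ξ)u_tt.
Substituting into the PDE and dividing by exp(2ξ): u_tt = (1/4)(u_ξξ + 4u_ξ + 4u) - (u_ξ + 2u) + u.
The lower-order terms cancel, leaving the standard wave equation u_tt = (1/4)u_ξξ.
Initial data for u: u(ξ,0) = exp(-2ξ)y(ξ,0) = 2sin(3ξ); u_t(ξ,0) = exp(-2ξ)y_t(ξ,0) = 0. The boundary conditions carry over: u(0,t) = u(π,t) = 0.
Solve for u:
  Using separation of variables u = X(ξ)T(t):
  Eigenfunctions: sin(nξ), n = 1, 2, 3, ...
  General solution: u(ξ, t) = Σ [A_n cos(n t/2) + B_n sin(n t/2)] sin(nξ)
  From u(ξ,0) = 2sin(3ξ): A_3=2. From u_t(ξ,0) = 0: all B_n = 0.
Hence u(ξ,t) = 2sin(3ξ)cos(3t/2).
Transform back: y(ξ,t) = exp(2ξ)u(ξ,t).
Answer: y(ξ, t) = 2exp(2ξ)sin(3ξ)cos(3t/2)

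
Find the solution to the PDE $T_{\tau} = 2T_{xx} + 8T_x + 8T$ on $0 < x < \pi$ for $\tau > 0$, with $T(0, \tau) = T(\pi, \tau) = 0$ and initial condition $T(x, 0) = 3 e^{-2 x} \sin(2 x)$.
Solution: Substitute $T = e^{-2x}u$, i.e. $u = e^{2x}T$.
By the product rule, $T_x = e^{-2x}(u_x - 2u)$, $T_{xx} = e^{-2x}(u_{xx} - 4u_x + 4u)$, $T_{\tau} = e^{-2x}u_{\tau}$.
Substituting into the PDE and dividing by $e^{-2x}$: $u_{\tau} = 2(u_{xx} - 4u_x + 4u) + 8(u_x - 2u) + 8u$.
The lower-order terms cancel, leaving the standard heat equation $u_{\tau} = 2u_{xx}$.
Initial data for $u$: $u(x,0) = e^{2x}T(x,0) = 3 \sin(2 x)$. The boundary conditions carry over: $u(0,\tau) = u(\pi,\tau) = 0$.
Solve for $u$:
  Using separation of variables $u = X(x)G(\tau)$:
  Eigenfunctions: $\sin(nx)$, $n = 1, 2, 3, \ldots$
  General solution: $u(x, \tau) = \sum c_n \sin(nx) e^{-2n^2 \tau}$
  Matching $u(x,0) = 3 \sin(2 x)$ term by term: $c_2=3$.
Hence $u(x,\tau) = 3 e^{-8 \tau} \sin(2 x)$.
Transform back: $T(x,\tau) = e^{-2x}u(x,\tau)$.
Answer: $T(x, \tau) = 3 e^{-8 \tau} e^{-2 x} \sin(2 x)$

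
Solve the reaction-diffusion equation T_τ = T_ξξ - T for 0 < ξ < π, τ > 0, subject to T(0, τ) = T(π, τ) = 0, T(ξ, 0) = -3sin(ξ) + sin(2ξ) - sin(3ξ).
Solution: Substitute T = exp(-τ)u.
Then T_τ = exp(-τ)(u_τ - u), T_ξξ = exp(-τ)u_ξξ; substituting and dividing by exp(-τ), the lower-order terms cancel: u_τ = u_ξξ (standard heat equation).
Data for u: u(ξ,0) = T(ξ,0) = -3sin(ξ) + sin(2ξ) - sin(3ξ). The boundary conditions carry over: u(0,τ) = u(π,τ) = 0.
Separating variables: u = Σ c_n exp(-n²τ) sin(nξ). From u(ξ,0) = -3sin(ξ) + sin(2ξ) - sin(3ξ): c_1=-3, c_2=1, c_3=-1.
So u(ξ,τ) = -3exp(-τ)sin(ξ) + exp(-4τ)sin(2ξ) - exp(-9τ)sin(3ξ), and T(ξ,τ) = exp(-τ)u(ξ,τ).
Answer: T(ξ, τ) = -3exp(-2τ)sin(ξ) + exp(-5τ)sin(2ξ) - exp(-10τ)sin(3ξ)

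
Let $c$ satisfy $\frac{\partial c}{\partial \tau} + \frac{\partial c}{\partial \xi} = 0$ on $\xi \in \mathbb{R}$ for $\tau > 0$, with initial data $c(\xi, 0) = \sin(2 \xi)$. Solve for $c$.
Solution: By method of characteristics (waves move right with speed 1):
Along characteristics $\xi - \tau =$ const, $c$ is constant, so $c(\xi,\tau) = f(\xi - \tau)$ with $f = c( \cdot , 0)$.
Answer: $c(\xi, \tau) = - \sin(2 \tau - 2 \xi)$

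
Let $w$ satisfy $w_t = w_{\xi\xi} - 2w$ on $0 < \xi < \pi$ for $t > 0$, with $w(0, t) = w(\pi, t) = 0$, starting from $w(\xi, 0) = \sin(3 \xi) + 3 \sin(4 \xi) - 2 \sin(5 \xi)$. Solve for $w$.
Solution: Substitute $w = e^{-2t}u$.
Then $w_t = e^{-2t}(u_t - 2u)$, $w_{\xi\xi} = e^{-2t}u_{\xi\xi}$; substituting and dividing by $e^{-2t}$, the lower-order terms cancel: $u_t = u_{\xi\xi}$ (standard heat equation).
Data for $u$: $u(\xi,0) = w(\xi,0) = \sin(3 \xi) + 3 \sin(4 \xi) - 2 \sin(5 \xi)$. The boundary conditions carry over: $u(0,t) = u(\pi,t) = 0$.
Separating variables: $u = \sum c_n e^{-n^2t} \sin(n\xi)$. From $u(\xi,0) = \sin(3 \xi) + 3 \sin(4 \xi) - 2 \sin(5 \xi)$: $c_3=1, c_4=3, c_5=-2$.
So $u(\xi,t) = e^{-9 t} \sin(3 \xi) + 3 e^{-16 t} \sin(4 \xi) - 2 e^{-25 t} \sin(5 \xi)$, and $w(\xi,t) = e^{-2t}u(\xi,t)$.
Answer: $w(\xi, t) = e^{-11 t} \sin(3 \xi) + 3 e^{-18 t} \sin(4 \xi) - 2 e^{-27 t} \sin(5 \xi)$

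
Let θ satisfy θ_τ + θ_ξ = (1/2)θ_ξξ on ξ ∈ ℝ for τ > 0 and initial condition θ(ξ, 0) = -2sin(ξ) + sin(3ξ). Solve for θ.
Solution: Moving frame: η = ξ - τ, σ = τ, θ = u(η,σ), so θ_τ = u_σ - u_η and θ_ξξ = u_ηη.
Hence θ_τ + θ_ξ = u_σ and the PDE becomes the heat equation u_σ = (1/2)u_ηη on η ∈ ℝ.
Initial data: u(η,0) = θ(η,0) = -2sin(η) + sin(3η). Each mode sin(nη) decays as exp(-n²σ/2) on ℝ, so u(η,σ) = Σ c_n exp(-n²σ/2) sin(nη) with c_1=-2, c_3=1: u(η,σ) = -2exp(-σ/2)sin(η) + exp(-9σ/2)sin(3η).
Substituting back: θ(ξ,τ) = u(ξ - τ, τ).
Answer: θ(ξ, τ) = -2exp(-τ/2)sin(ξ - τ) + exp(-9τ/2)sin(3ξ - 3τ)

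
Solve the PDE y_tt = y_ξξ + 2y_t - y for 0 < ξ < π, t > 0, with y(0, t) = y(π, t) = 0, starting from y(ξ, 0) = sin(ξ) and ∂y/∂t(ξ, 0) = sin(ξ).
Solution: Substitute y = exp(t)u.
Then y_t = exp(t)(u_t + u), y_tt = exp(t)(u_tt + 2u_t + u), y_ξξ = exp(t)u_ξξ; substituting and dividing by exp(t), the lower-order terms cancel: u_tt = u_ξξ (standard wave equation).
Data for u: u(ξ,0) = y(ξ,0) = sin(ξ); u_t(ξ,0) = y_t(ξ,0) - y(ξ,0) = 0. The boundary conditions carry over: u(0,t) = u(π,t) = 0.
Separating variables: u = Σ [A_n cos(ω_n t) + B_n sin(ω_n t)] sin(nξ), ω_n = n. From ICs: A_1=1.
So u(ξ,t) = sin(ξ)cos(t), and y(ξ,t) = exp(t)u(ξ,t).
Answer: y(ξ, t) = exp(t)sin(ξ)cos(t)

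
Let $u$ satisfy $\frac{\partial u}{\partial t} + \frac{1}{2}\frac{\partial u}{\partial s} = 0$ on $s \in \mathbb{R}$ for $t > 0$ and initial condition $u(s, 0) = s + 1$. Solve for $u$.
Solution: By method of characteristics (waves move right with speed 1/2):
Along characteristics $s - \frac{1}{2}t =$ const, $u$ is constant, so $u(s,t) = f(s - \frac{1}{2}t)$ with $f = u( \cdot , 0)$.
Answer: $u(s, t) = s - \frac{1}{2} t + 1$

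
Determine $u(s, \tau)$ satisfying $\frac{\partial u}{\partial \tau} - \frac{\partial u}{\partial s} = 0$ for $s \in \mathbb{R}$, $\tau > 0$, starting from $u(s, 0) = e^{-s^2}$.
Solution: By characteristics ($ds/d\tau = -1$), $u(s,\tau) = f(s + \tau)$ with $f = u( \cdot , 0)$.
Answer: $u(s, \tau) = e^{-(\tau + s)^2}$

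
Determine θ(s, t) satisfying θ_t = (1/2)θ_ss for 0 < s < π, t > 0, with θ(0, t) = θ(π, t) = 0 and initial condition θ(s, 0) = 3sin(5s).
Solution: Using separation of variables θ = X(s)G(t):
Eigenfunctions: sin(ns), n = 1, 2, 3, ...
General solution: θ(s, t) = Σ c_n sin(ns) exp(-n² t/2)
Matching θ(s,0) = 3sin(5s) term by term: c_5=3.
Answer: θ(s, t) = 3exp(-25t/2)sin(5s)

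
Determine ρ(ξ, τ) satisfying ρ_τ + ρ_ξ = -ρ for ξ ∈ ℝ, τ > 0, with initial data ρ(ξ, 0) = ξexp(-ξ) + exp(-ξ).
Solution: Substitute ρ = exp(-ξ)u, i.e. u = exp(ξ)ρ.
By the product rule, ρ_ξ = exp(-ξ)(u_ξ - u), ρ_τ = exp(-ξ)u_τ.
Substituting into the PDE and dividing by exp(-ξ): u_τ + (u_ξ - u) = -u.
The lower-order terms cancel, leaving the standard advection equation u_τ + u_ξ = 0.
Initial data for u: u(ξ,0) = exp(ξ)ρ(ξ,0) = ξ + 1.
Solve for u:
  By method of characteristics (waves move right with speed 1):
  Along characteristics ξ - τ = const, u is constant, so u(ξ,τ) = f(ξ - τ) with f = u(·, 0).
Hence u(ξ,τ) = ξ - τ + 1.
Transform back: ρ(ξ,τ) = exp(-ξ)u(ξ,τ).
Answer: ρ(ξ, τ) = ξexp(-ξ) - τexp(-ξ) + exp(-ξ)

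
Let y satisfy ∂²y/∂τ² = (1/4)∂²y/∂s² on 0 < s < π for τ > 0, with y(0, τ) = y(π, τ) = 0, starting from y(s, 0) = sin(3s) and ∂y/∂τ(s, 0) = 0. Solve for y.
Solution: Using separation of variables y = X(s)T(τ):
Eigenfunctions: sin(ns), n = 1, 2, 3, ...
General solution: y(s, τ) = Σ [A_n cos(n τ/2) + B_n sin(n τ/2)] sin(ns)
From y(s,0) = sin(3s): A_3=1. From y_τ(s,0) = 0: all B_n = 0.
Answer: y(s, τ) = sin(3s)cos(3τ/2)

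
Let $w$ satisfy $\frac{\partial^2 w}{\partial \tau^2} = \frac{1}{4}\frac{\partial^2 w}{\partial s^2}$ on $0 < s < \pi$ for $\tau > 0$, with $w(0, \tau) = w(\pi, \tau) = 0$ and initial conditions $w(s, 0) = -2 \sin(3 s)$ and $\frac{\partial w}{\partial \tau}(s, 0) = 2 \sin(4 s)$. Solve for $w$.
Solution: Using separation of variables $w = X(s)T(\tau)$:
Eigenfunctions: $\sin(ns)$, $n = 1, 2, 3, \ldots$
General solution: $w(s, \tau) = \sum [A_n \cos(n \tau/2) + B_n \sin(n \tau/2)] \sin(ns)$
From $w(s,0) = -2 \sin(3 s)$: $A_3=-2$. From $w_{\tau}(s,0) = 2 \sin(4 s)$, using $w_{\tau}(s,0) = \sum \omega_n B_n \sin(ns)$ with $\omega_n = n/2$: $B_4 = 2/2 = 1$.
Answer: $w(s, \tau) = \sin(2 \tau) \sin(4 s) - 2 \sin(3 s) \cos(3 \tau/2)$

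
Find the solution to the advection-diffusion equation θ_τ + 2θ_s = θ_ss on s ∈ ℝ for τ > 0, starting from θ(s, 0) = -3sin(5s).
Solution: Change to a moving frame: let η = s - 2τ, σ = τ and write θ(s,τ) = u(η,σ).
By the chain rule θ_τ = u_σ - 2u_η, θ_s = u_η, θ_ss = u_ηη.
Then θ_τ + 2θ_s = u_σ: the advection term cancels and the PDE becomes the heat equation u_σ = u_ηη on η ∈ ℝ.
Initial data: u(η,0) = θ(η,0) = -3sin(5η).
On η ∈ ℝ each mode satisfies (sin(nη))″ = -n² sin(nη), so exp(-n²σ) sin(nη) solves the heat equation; by superposition u(η,σ) = Σ c_n exp(-n²σ) sin(nη).
Reading off the coefficients: c_5=-3, so u(η,σ) = -3exp(-25σ)sin(5η).
Substituting back η = s - 2τ, σ = τ: θ(s,τ) = u(s - 2τ, τ).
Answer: θ(s, τ) = -3exp(-25τ)sin(5s - 10τ)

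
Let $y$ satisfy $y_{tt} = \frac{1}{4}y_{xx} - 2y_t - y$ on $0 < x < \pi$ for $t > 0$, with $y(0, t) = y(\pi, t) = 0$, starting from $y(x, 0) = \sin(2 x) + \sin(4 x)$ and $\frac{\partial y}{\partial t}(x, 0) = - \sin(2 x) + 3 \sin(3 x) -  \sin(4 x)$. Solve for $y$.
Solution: Substitute $y = e^{-t}u$.
Then $y_t = e^{-t}(u_t - u)$, $y_{tt} = e^{-t}(u_{tt} - 2u_t + u)$, $y_{xx} = e^{-t}u_{xx}$; substituting and dividing by $e^{-t}$, the lower-order terms cancel: $u_{tt} = \frac{1}{4}u_{xx}$ (standard wave equation).
Data for $u$: $u(x,0) = y(x,0) = \sin(2 x) + \sin(4 x)$; $u_t(x,0) = y_t(x,0) + y(x,0) = 3 \sin(3 x)$. The boundary conditions carry over: $u(0,t) = u(\pi,t) = 0$.
Separating variables: $u = \sum [A_n \cos(\omega_n t) + B_n \sin(\omega_n t)] \sin(nx)$, $\omega_n = n/2$. From ICs ($B_n$ = velocity coefficient / $\omega_n$): $A_2=1, A_4=1, B_3=2$.
So $u(x,t) = 2 \sin(3 t/2) \sin(3 x) + \sin(2 x) \cos(t) + \sin(4 x) \cos(2 t)$, and $y(x,t) = e^{-t}u(x,t)$.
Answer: $y(x, t) = 2 e^{-t} \sin(3 t/2) \sin(3 x) + e^{-t} \sin(2 x) \cos(t) + e^{-t} \sin(4 x) \cos(2 t)$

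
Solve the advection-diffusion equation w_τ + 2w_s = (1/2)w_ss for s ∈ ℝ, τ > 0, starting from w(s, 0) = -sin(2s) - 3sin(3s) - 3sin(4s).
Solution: Moving frame: η = s - 2τ, σ = τ, w = u(η,σ), so w_τ = u_σ - 2u_η and w_ss = u_ηη.
Hence w_τ + 2w_s = u_σ and the PDE becomes the heat equation u_σ = (1/2)u_ηη on η ∈ ℝ.
Initial data: u(η,0) = w(η,0) = -sin(2η) - 3sin(3η) - 3sin(4η). Each mode sin(nη) decays as exp(-n²σ/2) on ℝ, so u(η,σ) = Σ c_n exp(-n²σ/2) sin(nη) with c_2=-1, c_3=-3, c_4=-3: u(η,σ) = -exp(-2σ)sin(2η) - 3exp(-8σ)sin(4η) - 3exp(-9σ/2)sin(3η).
Substituting back: w(s,τ) = u(s - 2τ, τ).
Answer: w(s, τ) = -exp(-2τ)sin(2s - 4τ) - 3exp(-8τ)sin(4s - 8τ) - 3exp(-9τ/2)sin(3s - 6τ)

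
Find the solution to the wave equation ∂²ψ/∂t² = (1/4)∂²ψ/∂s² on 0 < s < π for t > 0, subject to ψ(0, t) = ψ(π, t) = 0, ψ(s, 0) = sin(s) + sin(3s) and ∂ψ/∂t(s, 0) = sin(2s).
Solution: Separating variables: ψ = Σ [A_n cos(ω_n t) + B_n sin(ω_n t)] sin(ns), ω_n = n/2. From ICs (B_n = velocity coefficient / ω_n): A_1=1, A_3=1, B_2=1.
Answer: ψ(s, t) = sin(s)cos(t/2) + sin(2s)sin(t) + sin(3s)cos(3t/2)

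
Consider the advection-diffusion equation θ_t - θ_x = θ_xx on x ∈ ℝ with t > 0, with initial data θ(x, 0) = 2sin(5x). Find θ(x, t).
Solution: Change to a moving frame: let η = x + t, σ = t and write θ(x,t) = u(η,σ).
By the chain rule θ_t = u_σ + u_η, θ_x = u_η, θ_xx = u_ηη.
Then θ_t - θ_x = u_σ: the advection term cancels and the PDE becomes the heat equation u_σ = u_ηη on η ∈ ℝ.
Initial data: u(η,0) = θ(η,0) = 2sin(5η).
On η ∈ ℝ each mode satisfies (sin(nη))″ = -n² sin(nη), so exp(-n²σ) sin(nη) solves the heat equation; by superposition u(η,σ) = Σ c_n exp(-n²σ) sin(nη).
Reading off the coefficients: c_5=2, so u(η,σ) = 2exp(-25σ)sin(5η).
Substituting back η = x + t, σ = t: θ(x,t) = u(x + t, t).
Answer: θ(x, t) = 2exp(-25t)sin(5t + 5x)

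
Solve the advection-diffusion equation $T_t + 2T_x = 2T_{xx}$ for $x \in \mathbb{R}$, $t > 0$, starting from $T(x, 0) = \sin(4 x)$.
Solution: Change to a moving frame: let $\eta = x - 2t$, $\sigma = t$ and write $T(x,t) = u(\eta,\sigma)$.
By the chain rule $T_t = u_{\sigma} - 2u_{\eta}$, $T_x = u_{\eta}$, $T_{xx} = u_{\eta\eta}$.
Then $T_t + 2T_x = u_{\sigma}$: the advection term cancels and the PDE becomes the heat equation $u_{\sigma} = 2u_{\eta\eta}$ on $\eta \in \mathbb{R}$.
Initial data: $u(\eta,0) = T(\eta,0) = \sin(4 \eta)$.
On $\eta \in \mathbb{R}$ each mode satisfies $(\sin(n\eta))'' = -n^2 \sin(n\eta)$, so $e^{-2n^2\sigma} \sin(n\eta)$ solves the heat equation; by superposition $u(\eta,\sigma) = \sum c_n e^{-2n^2\sigma} \sin(n\eta)$.
Reading off the coefficients: $c_4=1$, so $u(\eta,\sigma) = e^{-32 \sigma} \sin(4 \eta)$.
Substituting back $\eta = x - 2t$, $\sigma = t$: $T(x,t) = u(x - 2t, t)$.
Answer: $T(x, t) = - e^{-32 t} \sin(8 t - 4 x)$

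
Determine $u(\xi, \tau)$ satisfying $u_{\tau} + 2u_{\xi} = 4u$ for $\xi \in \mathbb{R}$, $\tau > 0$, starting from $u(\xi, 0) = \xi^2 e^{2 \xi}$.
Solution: Substitute $u = e^{2\xi}w$.
Then $u_{\xi} = e^{2\xi}(w_{\xi} + 2w)$, $u_{\tau} = e^{2\xi}w_{\tau}$; substituting and dividing by $e^{2\xi}$, the lower-order terms cancel: $w_{\tau} + 2w_{\xi} = 0$ (standard advection equation).
Data for $w$: $w(\xi,0) = e^{-2\xi}u(\xi,0) = \xi^2$.
By characteristics ($d\xi/d\tau = 2$), $w(\xi,\tau) = f(\xi - 2\tau)$ with $f = w( \cdot , 0)$.
So $w(\xi,\tau) = \xi^2 - 4 \xi \tau + 4 \tau^2$, and $u(\xi,\tau) = e^{2\xi}w(\xi,\tau)$.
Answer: $u(\xi, \tau) = 4 \tau^2 e^{2 \xi} - 4 \tau \xi e^{2 \xi} + \xi^2 e^{2 \xi}$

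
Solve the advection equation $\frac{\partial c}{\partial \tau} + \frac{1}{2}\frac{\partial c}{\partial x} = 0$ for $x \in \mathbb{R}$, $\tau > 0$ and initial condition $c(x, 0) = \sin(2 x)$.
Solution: By characteristics ($dx/d\tau = 1/2$), $c(x,\tau) = f(x - \frac{1}{2}\tau)$ with $f = c( \cdot , 0)$.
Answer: $c(x, \tau) = - \sin(\tau - 2 x)$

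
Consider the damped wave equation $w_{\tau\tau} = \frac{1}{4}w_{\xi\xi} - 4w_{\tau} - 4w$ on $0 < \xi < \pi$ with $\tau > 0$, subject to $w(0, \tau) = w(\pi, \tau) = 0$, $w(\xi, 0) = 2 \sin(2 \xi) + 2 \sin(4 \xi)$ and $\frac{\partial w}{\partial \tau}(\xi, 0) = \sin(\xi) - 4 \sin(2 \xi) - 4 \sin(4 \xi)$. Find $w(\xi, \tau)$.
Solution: Substitute $w = e^{-2\tau}u$, i.e. $u = e^{2\tau}w$.
By the product rule, $w_{\tau} = e^{-2\tau}(u_{\tau} - 2u)$, $w_{\tau\tau} = e^{-2\tau}(u_{\tau\tau} - 4u_{\tau} + 4u)$, $w_{\xi\xi} = e^{-2\tau}u_{\xi\xi}$.
Substituting into the PDE and dividing by $e^{-2\tau}$: $u_{\tau\tau} - 4u_{\tau} + 4u = \frac{1}{4}u_{\xi\xi} - 4(u_{\tau} - 2u) - 4u$.
The lower-order terms cancel, leaving the standard wave equation $u_{\tau\tau} = \frac{1}{4}u_{\xi\xi}$.
Initial data for $u$: $u(\xi,0) = w(\xi,0) = 2 \sin(2 \xi) + 2 \sin(4 \xi)$; $u_{\tau}(\xi,0) = w_{\tau}(\xi,0) + 2w(\xi,0) = \sin(\xi)$. The boundary conditions carry over: $u(0,\tau) = u(\pi,\tau) = 0$.
Solve for $u$:
  Using separation of variables $u = X(\xi)T(\tau)$:
  Eigenfunctions: $\sin(n\xi)$, $n = 1, 2, 3, \ldots$
  General solution: $u(\xi, \tau) = \sum [A_n \cos(n \tau/2) + B_n \sin(n \tau/2)] \sin(n\xi)$
  From $u(\xi,0) = 2 \sin(2 \xi) + 2 \sin(4 \xi)$: $A_2=2, A_4=2$. From $u_{\tau}(\xi,0) = \sin(\xi)$, using $u_{\tau}(\xi,0) = \sum \omega_n B_n \sin(n\xi)$ with $\omega_n = n/2$: $B_1 = 1/(1/2) = 2$.
Hence $u(\xi,\tau) = 2 \sin(\xi) \sin(\tau/2) + 2 \sin(2 \xi) \cos(\tau) + 2 \sin(4 \xi) \cos(2 \tau)$.
Transform back: $w(\xi,\tau) = e^{-2\tau}u(\xi,\tau)$.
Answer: $w(\xi, \tau) = 2 e^{-2 \tau} \sin(\tau/2) \sin(\xi) + 2 e^{-2 \tau} \sin(2 \xi) \cos(\tau) + 2 e^{-2 \tau} \sin(4 \xi) \cos(2 \tau)$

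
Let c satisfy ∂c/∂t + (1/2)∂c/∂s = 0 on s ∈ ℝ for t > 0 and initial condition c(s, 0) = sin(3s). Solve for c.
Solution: By characteristics (ds/dt = 1/2), c(s,t) = f(s - (1/2)t) with f = c(·, 0).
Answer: c(s, t) = sin(3s - 3t/2)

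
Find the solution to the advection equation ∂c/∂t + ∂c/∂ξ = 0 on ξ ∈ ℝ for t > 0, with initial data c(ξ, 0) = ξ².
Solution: By characteristics (dξ/dt = 1), c(ξ,t) = f(ξ - t) with f = c(·, 0).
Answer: c(ξ, t) = t² - 2tξ + ξ²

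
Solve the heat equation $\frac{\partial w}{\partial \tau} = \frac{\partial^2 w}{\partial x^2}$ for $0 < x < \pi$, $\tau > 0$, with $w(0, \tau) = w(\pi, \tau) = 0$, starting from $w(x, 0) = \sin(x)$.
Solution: Separating variables: $w = \sum c_n e^{-n^2\tau} \sin(nx)$. From $w(x,0) = \sin(x)$: $c_1=1$.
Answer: $w(x, \tau) = e^{-\tau} \sin(x)$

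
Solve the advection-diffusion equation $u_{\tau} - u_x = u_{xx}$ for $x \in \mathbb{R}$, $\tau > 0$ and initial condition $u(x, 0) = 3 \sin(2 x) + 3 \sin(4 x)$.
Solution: Moving frame: $\eta = x + \tau$, $\sigma = \tau$, $u = w(\eta,\sigma)$, so $u_{\tau} = w_{\sigma} + w_{\eta}$ and $u_{xx} = w_{\eta\eta}$.
Hence $u_{\tau} - u_x = w_{\sigma}$ and the PDE becomes the heat equation $w_{\sigma} = w_{\eta\eta}$ on $\eta \in \mathbb{R}$.
Initial data: $w(\eta,0) = u(\eta,0) = 3 \sin(2 \eta) + 3 \sin(4 \eta)$. Each mode $\sin(n\eta)$ decays as $e^{-n^2\sigma}$ on $\mathbb{R}$, so $w(\eta,\sigma) = \sum c_n e^{-n^2\sigma} \sin(n\eta)$ with $c_2=3, c_4=3$: $w(\eta,\sigma) = 3 e^{-4 \sigma} \sin(2 \eta) + 3 e^{-16 \sigma} \sin(4 \eta)$.
Substituting back: $u(x,\tau) = w(x + \tau, \tau)$.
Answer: $u(x, \tau) = 3 e^{-4 \tau} \sin(2 \tau + 2 x) + 3 e^{-16 \tau} \sin(4 \tau + 4 x)$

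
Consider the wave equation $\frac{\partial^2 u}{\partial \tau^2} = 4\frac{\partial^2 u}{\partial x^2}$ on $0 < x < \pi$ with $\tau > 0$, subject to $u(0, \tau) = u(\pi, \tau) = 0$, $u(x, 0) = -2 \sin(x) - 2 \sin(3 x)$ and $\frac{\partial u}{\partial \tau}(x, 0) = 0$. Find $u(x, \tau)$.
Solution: Separating variables: $u = \sum [A_n \cos(\omega_n \tau) + B_n \sin(\omega_n \tau)] \sin(nx)$, $\omega_n = 2n$. From ICs: $A_1=-2, A_3=-2$.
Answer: $u(x, \tau) = -2 \sin(x) \cos(2 \tau) - 2 \sin(3 x) \cos(6 \tau)$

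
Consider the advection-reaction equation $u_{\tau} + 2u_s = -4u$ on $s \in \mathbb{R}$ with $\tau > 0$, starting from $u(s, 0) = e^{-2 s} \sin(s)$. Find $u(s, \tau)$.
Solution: Substitute $u = e^{-2s}w$, i.e. $w = e^{2s}u$.
By the product rule, $u_s = e^{-2s}(w_s - 2w)$, $u_{\tau} = e^{-2s}w_{\tau}$.
Substituting into the PDE and dividing by $e^{-2s}$: $w_{\tau} + 2(w_s - 2w) = -4w$.
The lower-order terms cancel, leaving the standard advection equation $w_{\tau} + 2w_s = 0$.
Initial data for $w$: $w(s,0) = e^{2s}u(s,0) = \sin(s)$.
Solve for $w$:
  By method of characteristics (waves move right with speed 2):
  Along characteristics $s - 2\tau =$ const, $w$ is constant, so $w(s,\tau) = f(s - 2\tau)$ with $f = w( \cdot , 0)$.
Hence $w(s,\tau) = \sin(s - 2 \tau)$.
Transform back: $u(s,\tau) = e^{-2s}w(s,\tau)$.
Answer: $u(s, \tau) = - e^{-2 s} \sin(2 \tau - s)$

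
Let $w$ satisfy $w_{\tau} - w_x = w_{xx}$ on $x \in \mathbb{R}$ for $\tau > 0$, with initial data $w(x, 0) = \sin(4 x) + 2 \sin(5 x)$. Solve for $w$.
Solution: Moving frame: $\eta = x + \tau$, $\sigma = \tau$, $w = u(\eta,\sigma)$, so $w_{\tau} = u_{\sigma} + u_{\eta}$ and $w_{xx} = u_{\eta\eta}$.
Hence $w_{\tau} - w_x = u_{\sigma}$ and the PDE becomes the heat equation $u_{\sigma} = u_{\eta\eta}$ on $\eta \in \mathbb{R}$.
Initial data: $u(\eta,0) = w(\eta,0) = \sin(4 \eta) + 2 \sin(5 \eta)$. Each mode $\sin(n\eta)$ decays as $e^{-n^2\sigma}$ on $\mathbb{R}$, so $u(\eta,\sigma) = \sum c_n e^{-n^2\sigma} \sin(n\eta)$ with $c_4=1, c_5=2$: $u(\eta,\sigma) = e^{-16 \sigma} \sin(4 \eta) + 2 e^{-25 \sigma} \sin(5 \eta)$.
Substituting back: $w(x,\tau) = u(x + \tau, \tau)$.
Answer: $w(x, \tau) = e^{-16 \tau} \sin(4 \tau + 4 x) + 2 e^{-25 \tau} \sin(5 \tau + 5 x)$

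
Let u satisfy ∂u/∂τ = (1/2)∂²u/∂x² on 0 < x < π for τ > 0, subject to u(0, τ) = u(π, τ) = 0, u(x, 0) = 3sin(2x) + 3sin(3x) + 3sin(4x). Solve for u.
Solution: Using separation of variables u = X(x)T(τ):
Eigenfunctions: sin(nx), n = 1, 2, 3, ...
General solution: u(x, τ) = Σ c_n sin(nx) exp(-n² τ/2)
Matching u(x,0) = 3sin(2x) + 3sin(3x) + 3sin(4x) term by term: c_2=3, c_3=3, c_4=3.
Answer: u(x, τ) = 3exp(-2τ)sin(2x) + 3exp(-8τ)sin(4x) + 3exp(-9τ/2)sin(3x)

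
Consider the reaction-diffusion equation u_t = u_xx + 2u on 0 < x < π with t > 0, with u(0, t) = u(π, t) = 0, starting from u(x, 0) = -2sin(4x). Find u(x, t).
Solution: Substitute u = exp(2t)w.
Then u_t = exp(2t)(w_t + 2w), u_xx = exp(2t)w_xx; substituting and dividing by exp(2t), the lower-order terms cancel: w_t = w_xx (standard heat equation).
Data for w: w(x,0) = u(x,0) = -2sin(4x). The boundary conditions carry over: w(0,t) = w(π,t) = 0.
Separating variables: w = Σ c_n exp(-n²t) sin(nx). From w(x,0) = -2sin(4x): c_4=-2.
So w(x,t) = -2exp(-16t)sin(4x), and u(x,t) = exp(2t)w(x,t).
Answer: u(x, t) = -2exp(-14t)sin(4x)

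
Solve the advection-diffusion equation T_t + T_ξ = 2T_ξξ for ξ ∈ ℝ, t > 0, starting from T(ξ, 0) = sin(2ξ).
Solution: Change to a moving frame: let η = ξ - t, σ = t and write T(ξ,t) = u(η,σ).
By the chain rule T_t = u_σ - u_η, T_ξ = u_η, T_ξξ = u_ηη.
Then T_t + T_ξ = u_σ: the advection term cancels and the PDE becomes the heat equation u_σ = 2u_ηη on η ∈ ℝ.
Initial data: u(η,0) = T(η,0) = sin(2η).
On η ∈ ℝ each mode satisfies (sin(nη))″ = -n² sin(nη), so exp(-2n²σ) sin(nη) solves the heat equation; by superposition u(η,σ) = Σ c_n exp(-2n²σ) sin(nη).
Reading off the coefficients: c_2=1, so u(η,σ) = exp(-8σ)sin(2η).
Substituting back η = ξ - t, σ = t: T(ξ,t) = u(ξ - t, t).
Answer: T(ξ, t) = -exp(-8t)sin(2t - 2ξ)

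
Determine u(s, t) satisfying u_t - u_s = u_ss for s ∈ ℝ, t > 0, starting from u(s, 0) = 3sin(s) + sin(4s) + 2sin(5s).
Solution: Change to a moving frame: let η = s + t, σ = t and write u(s,t) = w(η,σ).
By the chain rule u_t = w_σ + w_η, u_s = w_η, u_ss = w_ηη.
Then u_t - u_s = w_σ: the advection term cancels and the PDE becomes the heat equation w_σ = w_ηη on η ∈ ℝ.
Initial data: w(η,0) = u(η,0) = 3sin(η) + sin(4η) + 2sin(5η).
On η ∈ ℝ each mode satisfies (sin(nη))″ = -n² sin(nη), so exp(-n²σ) sin(nη) solves the heat equation; by superposition w(η,σ) = Σ c_n exp(-n²σ) sin(nη).
Reading off the coefficients: c_1=3, c_4=1, c_5=2, so w(η,σ) = 3exp(-σ)sin(η) + exp(-16σ)sin(4η) + 2exp(-25σ)sin(5η).
Substituting back η = s + t, σ = t: u(s,t) = w(s + t, t).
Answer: u(s, t) = 3exp(-t)sin(s + t) + exp(-16t)sin(4s + 4t) + 2exp(-25t)sin(5s + 5t)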